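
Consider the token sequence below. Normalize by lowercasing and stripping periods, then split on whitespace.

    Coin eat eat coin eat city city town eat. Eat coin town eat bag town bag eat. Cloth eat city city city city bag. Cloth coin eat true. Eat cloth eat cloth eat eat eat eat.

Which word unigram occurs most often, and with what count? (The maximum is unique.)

Unigram frequencies (highest first):
  eat: 15
  city: 6
  coin: 4
  cloth: 4
  town: 3
  bag: 3
  … (1 more, each ≤ 1)

"eat", 15 times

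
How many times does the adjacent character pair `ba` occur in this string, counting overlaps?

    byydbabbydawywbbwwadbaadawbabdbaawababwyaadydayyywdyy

Sliding a length-2 window over the 53 characters (52 positions):
  position 5–6: ba
  position 21–22: ba
  position 27–28: ba
  position 31–32: ba
  position 36–37: ba

5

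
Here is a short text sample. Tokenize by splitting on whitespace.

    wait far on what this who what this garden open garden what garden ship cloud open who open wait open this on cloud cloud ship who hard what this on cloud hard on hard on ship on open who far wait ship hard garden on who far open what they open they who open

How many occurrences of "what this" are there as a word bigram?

3

Scanning the 53 overlapping bigram windows for "what this":
  position 4–5: what this
  position 7–8: what this
  position 28–29: what this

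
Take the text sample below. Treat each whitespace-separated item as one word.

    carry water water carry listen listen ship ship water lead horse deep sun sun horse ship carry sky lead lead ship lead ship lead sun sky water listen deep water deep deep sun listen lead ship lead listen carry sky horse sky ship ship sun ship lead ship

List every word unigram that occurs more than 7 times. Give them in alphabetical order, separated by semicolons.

Unigram counts meeting the condition (more than 7 times):
  lead: 8
  ship: 10

lead; ship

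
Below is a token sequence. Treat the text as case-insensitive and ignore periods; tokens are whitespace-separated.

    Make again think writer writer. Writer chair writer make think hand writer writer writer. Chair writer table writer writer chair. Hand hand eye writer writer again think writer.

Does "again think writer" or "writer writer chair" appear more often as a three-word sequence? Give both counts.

"writer writer chair" (3 vs 2)

"again think writer": 2 occurrences
"writer writer chair": 3 occurrences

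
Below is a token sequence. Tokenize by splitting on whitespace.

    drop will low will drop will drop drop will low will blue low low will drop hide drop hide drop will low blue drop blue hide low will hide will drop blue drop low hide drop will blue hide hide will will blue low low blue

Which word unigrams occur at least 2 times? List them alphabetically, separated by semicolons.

Unigram counts meeting the condition (at least 2 times):
  blue: 7
  drop: 11
  hide: 7
  low: 9
  will: 12

blue; drop; hide; low; will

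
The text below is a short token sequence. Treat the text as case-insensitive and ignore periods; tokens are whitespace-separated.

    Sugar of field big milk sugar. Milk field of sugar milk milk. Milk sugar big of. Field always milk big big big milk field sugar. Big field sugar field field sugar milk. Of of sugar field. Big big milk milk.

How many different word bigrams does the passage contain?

40 tokens → 39 bigram windows in total.
Repeated bigrams (each contributes count−1 duplicates):
  big big: 3
  big milk: 3
  field sugar: 3
  milk milk: 3
  sugar milk: 3
  field big: 2
  milk field: 2
  milk sugar: 2
  … (4 more repeated)
17 duplicate windows → 39 − 17 = 22 distinct.

22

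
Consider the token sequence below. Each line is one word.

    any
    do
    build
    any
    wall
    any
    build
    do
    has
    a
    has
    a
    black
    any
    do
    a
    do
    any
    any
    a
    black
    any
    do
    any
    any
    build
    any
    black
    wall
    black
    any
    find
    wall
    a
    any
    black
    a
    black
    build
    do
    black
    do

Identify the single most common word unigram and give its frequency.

"any", 12 times

Unigram frequencies (highest first):
  any: 12
  do: 7
  black: 7
  a: 6
  build: 4
  wall: 3
  … (2 more, each ≤ 2)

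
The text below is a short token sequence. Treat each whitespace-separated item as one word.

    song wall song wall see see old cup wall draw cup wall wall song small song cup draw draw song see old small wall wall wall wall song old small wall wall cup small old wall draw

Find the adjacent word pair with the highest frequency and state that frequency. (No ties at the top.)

Bigram frequencies (highest first):
  wall wall: 5
  wall song: 3
  song wall: 2
  see old: 2
  cup wall: 2
  wall draw: 2
  … (18 more, each ≤ 2)

"wall wall", 5 times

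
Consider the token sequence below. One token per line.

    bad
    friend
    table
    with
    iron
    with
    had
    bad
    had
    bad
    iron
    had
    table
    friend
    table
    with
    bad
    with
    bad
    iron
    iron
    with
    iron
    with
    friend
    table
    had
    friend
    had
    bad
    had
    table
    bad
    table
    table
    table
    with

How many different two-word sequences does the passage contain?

37 tokens → 36 bigram windows in total.
Repeated bigrams (each contributes count−1 duplicates):
  friend table: 3
  had bad: 3
  iron with: 3
  table with: 3
  bad had: 2
  bad iron: 2
  had table: 2
  table table: 2
  … (2 more repeated)
14 duplicate windows → 36 − 14 = 22 distinct.

22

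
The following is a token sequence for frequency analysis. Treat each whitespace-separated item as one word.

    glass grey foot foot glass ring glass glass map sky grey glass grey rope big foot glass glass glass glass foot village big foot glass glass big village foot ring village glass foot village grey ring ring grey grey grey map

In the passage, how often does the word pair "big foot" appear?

Scanning the 40 overlapping bigram windows for "big foot":
  position 15–16: big foot
  position 23–24: big foot

2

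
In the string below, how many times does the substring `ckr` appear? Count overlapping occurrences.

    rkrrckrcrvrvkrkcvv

Sliding a length-3 window over the 18 characters (16 positions):
  position 5–7: ckr

1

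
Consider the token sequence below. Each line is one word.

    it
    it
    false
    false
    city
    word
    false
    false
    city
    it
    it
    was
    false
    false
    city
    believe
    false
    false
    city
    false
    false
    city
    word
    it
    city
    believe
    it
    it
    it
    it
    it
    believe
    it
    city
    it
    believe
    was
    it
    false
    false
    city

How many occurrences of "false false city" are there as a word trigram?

6

Scanning the 39 overlapping trigram windows for "false false city":
  position 3–5: false false city
  position 7–9: false false city
  position 13–15: false false city
  position 17–19: false false city
  position 20–22: false false city
  position 39–41: false false city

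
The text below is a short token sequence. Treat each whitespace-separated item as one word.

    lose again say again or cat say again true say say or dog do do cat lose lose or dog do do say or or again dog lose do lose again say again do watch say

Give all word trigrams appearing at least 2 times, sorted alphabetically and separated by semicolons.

Trigram counts meeting the condition (at least 2 times):
  again say again: 2
  dog do do: 2
  lose again say: 2
  or dog do: 2

again say again; dog do do; lose again say; or dog do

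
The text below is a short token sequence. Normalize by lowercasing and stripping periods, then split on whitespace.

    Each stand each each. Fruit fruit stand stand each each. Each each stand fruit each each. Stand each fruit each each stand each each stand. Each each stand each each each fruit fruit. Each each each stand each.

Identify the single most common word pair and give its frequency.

"each each", 12 times

Bigram frequencies (highest first):
  each each: 12
  each stand: 7
  stand each: 7
  each fruit: 3
  fruit each: 3
  fruit fruit: 2
  … (3 more, each ≤ 1)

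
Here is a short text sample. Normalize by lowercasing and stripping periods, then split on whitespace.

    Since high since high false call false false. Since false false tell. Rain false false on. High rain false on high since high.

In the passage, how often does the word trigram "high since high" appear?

2

Scanning the 21 overlapping trigram windows for "high since high":
  position 2–4: high since high
  position 21–23: high since high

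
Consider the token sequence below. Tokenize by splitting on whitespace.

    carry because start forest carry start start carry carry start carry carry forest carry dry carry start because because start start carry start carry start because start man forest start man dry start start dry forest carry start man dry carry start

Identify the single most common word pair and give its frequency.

"carry start", 7 times

Bigram frequencies (highest first):
  carry start: 7
  start carry: 4
  because start: 3
  forest carry: 3
  start start: 3
  start man: 3
  … (14 more, each ≤ 2)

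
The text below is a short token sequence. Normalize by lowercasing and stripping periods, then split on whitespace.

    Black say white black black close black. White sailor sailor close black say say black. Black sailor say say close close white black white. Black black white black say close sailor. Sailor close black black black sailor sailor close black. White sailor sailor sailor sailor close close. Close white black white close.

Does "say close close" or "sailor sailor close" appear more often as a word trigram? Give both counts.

"sailor sailor close" (4 vs 1)

"say close close": 1 occurrence
"sailor sailor close": 4 occurrences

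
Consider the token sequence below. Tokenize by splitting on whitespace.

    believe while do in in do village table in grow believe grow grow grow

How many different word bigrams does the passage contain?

14 tokens → 13 bigram windows in total.
Repeated bigrams (each contributes count−1 duplicates):
  grow grow: 2
1 duplicate windows → 13 − 1 = 12 distinct.

12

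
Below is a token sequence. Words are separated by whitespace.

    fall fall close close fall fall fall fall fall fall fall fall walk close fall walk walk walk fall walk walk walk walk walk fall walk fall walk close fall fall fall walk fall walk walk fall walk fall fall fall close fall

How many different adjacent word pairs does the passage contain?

43 tokens → 42 bigram windows in total.
Repeated bigrams (each contributes count−1 duplicates):
  fall fall: 12
  fall walk: 8
  walk walk: 7
  walk fall: 6
  close fall: 4
  fall close: 2
  walk close: 2
34 duplicate windows → 42 − 34 = 8 distinct.

8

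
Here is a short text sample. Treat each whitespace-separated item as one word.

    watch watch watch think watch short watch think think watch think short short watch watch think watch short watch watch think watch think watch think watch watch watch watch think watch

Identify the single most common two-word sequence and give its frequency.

"watch think", 8 times

Bigram frequencies (highest first):
  watch think: 8
  watch watch: 7
  think watch: 7
  short watch: 3
  watch short: 2
  think think: 1
  … (2 more, each ≤ 1)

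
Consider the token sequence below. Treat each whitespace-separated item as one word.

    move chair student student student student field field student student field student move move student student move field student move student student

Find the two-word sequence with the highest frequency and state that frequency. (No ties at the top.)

Bigram frequencies (highest first):
  student student: 6
  field student: 3
  student move: 3
  student field: 2
  move student: 2
  move chair: 1
  … (4 more, each ≤ 1)

"student student", 6 times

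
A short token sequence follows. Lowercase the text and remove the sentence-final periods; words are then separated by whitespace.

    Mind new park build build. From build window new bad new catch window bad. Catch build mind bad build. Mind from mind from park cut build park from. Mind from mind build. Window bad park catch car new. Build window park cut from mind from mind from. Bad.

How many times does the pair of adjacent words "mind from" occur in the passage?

Scanning the 47 overlapping bigram windows for "mind from":
  position 20–21: mind from
  position 22–23: mind from
  position 29–30: mind from
  position 44–45: mind from
  position 46–47: mind from

5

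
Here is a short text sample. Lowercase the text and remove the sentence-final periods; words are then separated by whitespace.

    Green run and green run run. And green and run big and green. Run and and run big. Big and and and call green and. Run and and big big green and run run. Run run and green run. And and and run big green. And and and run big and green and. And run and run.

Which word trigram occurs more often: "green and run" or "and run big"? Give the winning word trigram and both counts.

"and run big" (4 vs 3)

"green and run": 3 occurrences
"and run big": 4 occurrences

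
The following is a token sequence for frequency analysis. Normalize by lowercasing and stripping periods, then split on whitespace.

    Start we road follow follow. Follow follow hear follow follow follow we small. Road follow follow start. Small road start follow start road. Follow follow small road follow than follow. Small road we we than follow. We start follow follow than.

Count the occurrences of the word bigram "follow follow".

Scanning the 40 overlapping bigram windows for "follow follow":
  position 4–5: follow follow
  position 5–6: follow follow
  position 6–7: follow follow
  position 9–10: follow follow
  position 10–11: follow follow
  position 15–16: follow follow
  position 24–25: follow follow
  position 39–40: follow follow

8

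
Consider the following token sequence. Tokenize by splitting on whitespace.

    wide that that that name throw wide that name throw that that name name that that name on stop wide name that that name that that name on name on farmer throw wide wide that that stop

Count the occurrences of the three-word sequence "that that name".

5

Scanning the 35 overlapping trigram windows for "that that name":
  position 3–5: that that name
  position 11–13: that that name
  position 15–17: that that name
  position 22–24: that that name
  position 25–27: that that name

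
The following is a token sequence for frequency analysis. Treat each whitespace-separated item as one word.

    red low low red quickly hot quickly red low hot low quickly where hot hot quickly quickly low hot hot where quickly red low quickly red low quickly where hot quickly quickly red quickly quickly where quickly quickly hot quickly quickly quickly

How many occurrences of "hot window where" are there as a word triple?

Scanning the 40 overlapping trigram windows for "hot window where":
  (none found)

0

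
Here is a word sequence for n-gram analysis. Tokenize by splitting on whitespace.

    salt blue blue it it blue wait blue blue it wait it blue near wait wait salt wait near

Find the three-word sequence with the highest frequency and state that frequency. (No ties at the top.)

"blue blue it", 2 times

Trigram frequencies (highest first):
  blue blue it: 2
  salt blue blue: 1
  blue it it: 1
  it it blue: 1
  it blue wait: 1
  blue wait blue: 1
  … (10 more, each ≤ 1)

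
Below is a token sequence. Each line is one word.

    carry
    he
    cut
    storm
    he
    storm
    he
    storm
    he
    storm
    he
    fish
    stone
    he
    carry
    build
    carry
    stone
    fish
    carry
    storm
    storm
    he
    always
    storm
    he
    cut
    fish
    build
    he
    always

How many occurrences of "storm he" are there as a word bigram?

Scanning the 30 overlapping bigram windows for "storm he":
  position 4–5: storm he
  position 6–7: storm he
  position 8–9: storm he
  position 10–11: storm he
  position 22–23: storm he
  position 25–26: storm he

6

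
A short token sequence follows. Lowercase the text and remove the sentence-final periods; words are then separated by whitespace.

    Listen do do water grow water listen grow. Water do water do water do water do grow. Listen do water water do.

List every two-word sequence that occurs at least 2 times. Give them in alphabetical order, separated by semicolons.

Bigram counts meeting the condition (at least 2 times):
  do water: 5
  grow water: 2
  listen do: 2
  water do: 5

do water; grow water; listen do; water do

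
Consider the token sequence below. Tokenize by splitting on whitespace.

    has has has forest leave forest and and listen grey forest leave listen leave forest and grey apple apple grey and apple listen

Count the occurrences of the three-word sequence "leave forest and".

2

Scanning the 21 overlapping trigram windows for "leave forest and":
  position 5–7: leave forest and
  position 14–16: leave forest and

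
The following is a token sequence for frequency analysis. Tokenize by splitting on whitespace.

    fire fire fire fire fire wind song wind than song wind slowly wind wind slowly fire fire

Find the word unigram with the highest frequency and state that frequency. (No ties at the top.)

"fire", 7 times

Unigram frequencies (highest first):
  fire: 7
  wind: 5
  song: 2
  slowly: 2
  than: 1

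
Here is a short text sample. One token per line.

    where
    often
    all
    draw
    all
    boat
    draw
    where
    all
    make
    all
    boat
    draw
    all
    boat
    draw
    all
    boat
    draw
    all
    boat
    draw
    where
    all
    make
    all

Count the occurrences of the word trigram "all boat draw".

5

Scanning the 24 overlapping trigram windows for "all boat draw":
  position 5–7: all boat draw
  position 11–13: all boat draw
  position 14–16: all boat draw
  position 17–19: all boat draw
  position 20–22: all boat draw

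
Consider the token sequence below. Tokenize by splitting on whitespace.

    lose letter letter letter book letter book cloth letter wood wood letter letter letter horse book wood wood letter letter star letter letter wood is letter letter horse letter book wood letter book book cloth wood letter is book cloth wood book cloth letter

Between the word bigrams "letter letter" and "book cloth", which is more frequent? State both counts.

"letter letter" (7 vs 4)

"letter letter": 7 occurrences
"book cloth": 4 occurrences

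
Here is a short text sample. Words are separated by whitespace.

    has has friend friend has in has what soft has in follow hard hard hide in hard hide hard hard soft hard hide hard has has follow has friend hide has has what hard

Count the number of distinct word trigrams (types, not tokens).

34 tokens → 32 trigram windows in total.
Repeated trigrams (each contributes count−1 duplicates):
  hard hide hard: 2
1 duplicate windows → 32 − 1 = 31 distinct.

31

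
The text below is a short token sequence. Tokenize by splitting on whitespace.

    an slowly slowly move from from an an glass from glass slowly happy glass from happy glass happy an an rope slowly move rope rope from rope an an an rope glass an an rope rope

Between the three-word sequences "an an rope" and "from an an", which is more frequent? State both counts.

"an an rope": 3 occurrences
"from an an": 1 occurrence

"an an rope" (3 vs 1)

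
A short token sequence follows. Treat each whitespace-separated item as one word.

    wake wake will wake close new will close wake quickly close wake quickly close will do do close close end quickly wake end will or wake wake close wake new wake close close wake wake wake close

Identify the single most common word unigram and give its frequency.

"wake", 13 times

Unigram frequencies (highest first):
  wake: 13
  close: 10
  will: 4
  quickly: 3
  new: 2
  do: 2
  … (2 more, each ≤ 2)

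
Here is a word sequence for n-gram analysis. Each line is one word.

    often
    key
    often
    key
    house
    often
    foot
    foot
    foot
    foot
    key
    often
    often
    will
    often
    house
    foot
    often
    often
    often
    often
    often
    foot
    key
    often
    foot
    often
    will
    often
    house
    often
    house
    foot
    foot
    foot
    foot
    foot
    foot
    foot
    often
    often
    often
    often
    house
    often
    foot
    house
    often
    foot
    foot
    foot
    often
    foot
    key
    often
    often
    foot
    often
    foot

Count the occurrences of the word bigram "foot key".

Scanning the 58 overlapping bigram windows for "foot key":
  position 10–11: foot key
  position 23–24: foot key
  position 53–54: foot key

3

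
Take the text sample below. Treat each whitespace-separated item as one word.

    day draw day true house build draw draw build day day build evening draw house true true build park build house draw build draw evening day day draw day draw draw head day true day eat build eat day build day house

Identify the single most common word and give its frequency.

"day", 11 times

Unigram frequencies (highest first):
  day: 11
  draw: 9
  build: 8
  true: 4
  house: 4
  evening: 2
  … (3 more, each ≤ 2)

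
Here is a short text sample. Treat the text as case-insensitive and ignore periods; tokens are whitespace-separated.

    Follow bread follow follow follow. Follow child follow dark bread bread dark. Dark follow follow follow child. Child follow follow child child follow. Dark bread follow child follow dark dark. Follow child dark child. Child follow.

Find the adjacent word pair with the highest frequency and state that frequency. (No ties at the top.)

Bigram frequencies (highest first):
  follow follow: 6
  follow child: 5
  child follow: 5
  follow dark: 3
  child child: 3
  bread follow: 2
  … (8 more, each ≤ 2)

"follow follow", 6 times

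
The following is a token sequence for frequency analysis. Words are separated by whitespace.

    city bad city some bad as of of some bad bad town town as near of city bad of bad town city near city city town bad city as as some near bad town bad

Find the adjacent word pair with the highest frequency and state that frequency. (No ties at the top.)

"bad town", 3 times

Bigram frequencies (highest first):
  bad town: 3
  city bad: 2
  bad city: 2
  some bad: 2
  town bad: 2
  city some: 1
  … (22 more, each ≤ 1)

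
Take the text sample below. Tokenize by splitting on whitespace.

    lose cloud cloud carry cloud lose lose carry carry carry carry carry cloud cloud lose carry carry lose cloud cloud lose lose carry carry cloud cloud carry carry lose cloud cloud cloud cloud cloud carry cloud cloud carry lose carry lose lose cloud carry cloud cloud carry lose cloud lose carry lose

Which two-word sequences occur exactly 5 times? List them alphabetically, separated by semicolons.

Bigram counts meeting the condition (exactly 5 times):
  carry cloud: 5
  lose carry: 5
  lose cloud: 5

carry cloud; lose carry; lose cloud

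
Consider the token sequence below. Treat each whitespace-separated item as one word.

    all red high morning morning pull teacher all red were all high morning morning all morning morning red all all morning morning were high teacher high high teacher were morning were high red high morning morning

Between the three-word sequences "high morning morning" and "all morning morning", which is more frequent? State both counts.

"high morning morning": 3 occurrences
"all morning morning": 2 occurrences

"high morning morning" (3 vs 2)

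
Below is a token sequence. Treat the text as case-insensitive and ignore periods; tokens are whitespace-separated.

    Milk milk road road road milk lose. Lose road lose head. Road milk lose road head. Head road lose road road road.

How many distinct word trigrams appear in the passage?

22 tokens → 20 trigram windows in total.
Repeated trigrams (each contributes count−1 duplicates):
  road milk lose: 2
  road road road: 2
2 duplicate windows → 20 − 2 = 18 distinct.

18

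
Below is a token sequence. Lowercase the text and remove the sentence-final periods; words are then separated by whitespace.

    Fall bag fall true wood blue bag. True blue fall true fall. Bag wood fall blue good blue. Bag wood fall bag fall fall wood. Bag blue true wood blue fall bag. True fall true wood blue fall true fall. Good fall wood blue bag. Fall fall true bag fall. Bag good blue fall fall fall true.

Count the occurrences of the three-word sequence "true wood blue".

3

Scanning the 55 overlapping trigram windows for "true wood blue":
  position 4–6: true wood blue
  position 28–30: true wood blue
  position 35–37: true wood blue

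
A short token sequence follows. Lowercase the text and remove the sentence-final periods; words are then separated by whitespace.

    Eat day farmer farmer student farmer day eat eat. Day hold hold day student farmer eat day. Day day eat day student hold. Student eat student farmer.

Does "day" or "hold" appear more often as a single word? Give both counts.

"day" (8 vs 3)

"day": 8 occurrences
"hold": 3 occurrences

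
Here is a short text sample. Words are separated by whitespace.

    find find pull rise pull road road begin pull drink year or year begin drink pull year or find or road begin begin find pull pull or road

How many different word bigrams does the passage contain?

28 tokens → 27 bigram windows in total.
Repeated bigrams (each contributes count−1 duplicates):
  find pull: 2
  or road: 2
  road begin: 2
  year or: 2
4 duplicate windows → 27 − 4 = 23 distinct.

23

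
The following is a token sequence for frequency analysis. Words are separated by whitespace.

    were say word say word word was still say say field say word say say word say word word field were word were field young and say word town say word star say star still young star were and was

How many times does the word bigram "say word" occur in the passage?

Scanning the 39 overlapping bigram windows for "say word":
  position 2–3: say word
  position 4–5: say word
  position 12–13: say word
  position 15–16: say word
  position 17–18: say word
  position 27–28: say word
  position 30–31: say word

7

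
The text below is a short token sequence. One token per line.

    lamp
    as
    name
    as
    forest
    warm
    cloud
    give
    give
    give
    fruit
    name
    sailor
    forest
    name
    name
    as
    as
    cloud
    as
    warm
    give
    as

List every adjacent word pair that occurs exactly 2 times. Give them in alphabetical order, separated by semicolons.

Bigram counts meeting the condition (exactly 2 times):
  give give: 2
  name as: 2

give give; name as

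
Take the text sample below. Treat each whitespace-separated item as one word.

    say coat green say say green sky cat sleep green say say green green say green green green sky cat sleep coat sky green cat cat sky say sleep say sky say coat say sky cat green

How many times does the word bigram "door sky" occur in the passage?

Scanning the 36 overlapping bigram windows for "door sky":
  (none found)

0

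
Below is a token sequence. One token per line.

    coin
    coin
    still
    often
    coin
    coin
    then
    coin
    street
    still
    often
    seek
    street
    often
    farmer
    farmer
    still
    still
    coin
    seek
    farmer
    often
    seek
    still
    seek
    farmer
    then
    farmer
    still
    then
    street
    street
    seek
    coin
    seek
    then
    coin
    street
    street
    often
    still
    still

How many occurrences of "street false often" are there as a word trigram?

0

Scanning the 40 overlapping trigram windows for "street false often":
  (none found)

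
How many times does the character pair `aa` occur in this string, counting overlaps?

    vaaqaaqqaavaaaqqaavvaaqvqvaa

8

Sliding a length-2 window over the 28 characters (27 positions):
  position 2–3: aa
  position 5–6: aa
  position 9–10: aa
  position 12–13: aa
  position 13–14: aa
  position 17–18: aa
  position 21–22: aa
  position 27–28: aa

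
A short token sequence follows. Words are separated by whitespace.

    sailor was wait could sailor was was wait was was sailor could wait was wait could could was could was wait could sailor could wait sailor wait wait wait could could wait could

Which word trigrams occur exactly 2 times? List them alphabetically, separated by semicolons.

Trigram counts meeting the condition (exactly 2 times):
  sailor could wait: 2
  wait could could: 2
  wait could sailor: 2

sailor could wait; wait could could; wait could sailor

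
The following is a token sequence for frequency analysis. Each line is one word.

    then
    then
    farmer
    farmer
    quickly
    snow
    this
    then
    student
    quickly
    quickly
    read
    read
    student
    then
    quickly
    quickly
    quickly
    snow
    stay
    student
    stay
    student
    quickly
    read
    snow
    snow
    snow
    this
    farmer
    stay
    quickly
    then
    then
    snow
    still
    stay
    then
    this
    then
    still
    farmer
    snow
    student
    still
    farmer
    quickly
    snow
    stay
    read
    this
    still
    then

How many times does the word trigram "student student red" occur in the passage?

Scanning the 51 overlapping trigram windows for "student student red":
  (none found)

0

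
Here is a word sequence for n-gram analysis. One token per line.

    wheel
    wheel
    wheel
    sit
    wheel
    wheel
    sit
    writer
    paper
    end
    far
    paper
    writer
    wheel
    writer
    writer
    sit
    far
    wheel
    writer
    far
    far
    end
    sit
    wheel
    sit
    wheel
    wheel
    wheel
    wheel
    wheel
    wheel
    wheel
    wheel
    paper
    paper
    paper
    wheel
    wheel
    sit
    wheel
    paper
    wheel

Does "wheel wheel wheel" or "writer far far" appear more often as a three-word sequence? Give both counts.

"wheel wheel wheel" (7 vs 1)

"wheel wheel wheel": 7 occurrences
"writer far far": 1 occurrence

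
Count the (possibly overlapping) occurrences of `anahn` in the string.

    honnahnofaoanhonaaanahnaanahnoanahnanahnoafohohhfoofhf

Sliding a length-5 window over the 54 characters (50 positions):
  position 19–23: anahn
  position 25–29: anahn
  position 31–35: anahn
  position 36–40: anahn

4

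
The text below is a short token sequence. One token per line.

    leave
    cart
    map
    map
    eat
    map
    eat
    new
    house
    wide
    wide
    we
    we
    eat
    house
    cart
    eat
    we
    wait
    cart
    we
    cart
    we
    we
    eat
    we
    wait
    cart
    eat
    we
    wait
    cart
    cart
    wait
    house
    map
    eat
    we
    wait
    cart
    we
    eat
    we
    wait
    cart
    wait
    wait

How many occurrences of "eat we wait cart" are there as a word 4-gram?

5

Scanning the 44 overlapping 4-gram windows for "eat we wait cart":
  position 17–20: eat we wait cart
  position 25–28: eat we wait cart
  position 29–32: eat we wait cart
  position 37–40: eat we wait cart
  position 42–45: eat we wait cart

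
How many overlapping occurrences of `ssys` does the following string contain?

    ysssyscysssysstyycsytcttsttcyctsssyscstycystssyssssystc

Sliding a length-4 window over the 55 characters (52 positions):
  position 3–6: ssys
  position 10–13: ssys
  position 33–36: ssys
  position 45–48: ssys
  position 50–53: ssys

5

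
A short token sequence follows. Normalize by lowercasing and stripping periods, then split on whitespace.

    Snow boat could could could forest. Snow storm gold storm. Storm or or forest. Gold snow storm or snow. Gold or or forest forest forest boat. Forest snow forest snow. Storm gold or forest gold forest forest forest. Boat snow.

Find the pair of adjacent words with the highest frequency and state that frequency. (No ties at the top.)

Bigram frequencies (highest first):
  forest forest: 4
  forest snow: 3
  snow storm: 3
  or forest: 3
  could could: 2
  storm gold: 2
  … (17 more, each ≤ 2)

"forest forest", 4 times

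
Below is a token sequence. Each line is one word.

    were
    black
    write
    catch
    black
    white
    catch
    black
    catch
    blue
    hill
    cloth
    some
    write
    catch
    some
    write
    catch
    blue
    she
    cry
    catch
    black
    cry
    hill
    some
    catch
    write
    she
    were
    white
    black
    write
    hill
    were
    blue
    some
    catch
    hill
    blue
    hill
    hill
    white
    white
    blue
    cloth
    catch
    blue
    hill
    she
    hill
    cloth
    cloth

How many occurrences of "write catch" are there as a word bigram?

Scanning the 52 overlapping bigram windows for "write catch":
  position 3–4: write catch
  position 14–15: write catch
  position 17–18: write catch

3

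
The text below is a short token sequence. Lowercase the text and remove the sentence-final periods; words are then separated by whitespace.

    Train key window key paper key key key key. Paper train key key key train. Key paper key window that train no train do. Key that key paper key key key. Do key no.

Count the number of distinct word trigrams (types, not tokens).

26

34 tokens → 32 trigram windows in total.
Repeated trigrams (each contributes count−1 duplicates):
  key key key: 4
  key paper key: 3
  paper key key: 2
6 duplicate windows → 32 − 6 = 26 distinct.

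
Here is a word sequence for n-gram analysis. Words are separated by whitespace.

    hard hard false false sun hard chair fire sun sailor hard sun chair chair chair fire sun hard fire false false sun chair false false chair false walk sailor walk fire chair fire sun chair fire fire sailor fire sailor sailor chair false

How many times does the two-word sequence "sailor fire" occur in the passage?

Scanning the 42 overlapping bigram windows for "sailor fire":
  position 38–39: sailor fire

1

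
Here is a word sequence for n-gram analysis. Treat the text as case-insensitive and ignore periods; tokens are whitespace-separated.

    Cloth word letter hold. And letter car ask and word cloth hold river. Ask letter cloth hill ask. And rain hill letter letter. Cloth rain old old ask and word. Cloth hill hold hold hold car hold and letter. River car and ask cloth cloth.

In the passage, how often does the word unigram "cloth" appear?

7

Scanning the 45 tokens for "cloth":
  position 1: cloth
  position 11: cloth
  position 16: cloth
  position 24: cloth
  position 31: cloth
  position 44: cloth
  position 45: cloth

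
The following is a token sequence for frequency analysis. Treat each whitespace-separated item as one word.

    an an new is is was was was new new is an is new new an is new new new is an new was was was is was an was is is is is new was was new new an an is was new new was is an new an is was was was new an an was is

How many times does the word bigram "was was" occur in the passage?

7

Scanning the 58 overlapping bigram windows for "was was":
  position 6–7: was was
  position 7–8: was was
  position 24–25: was was
  position 25–26: was was
  position 36–37: was was
  position 52–53: was was
  position 53–54: was was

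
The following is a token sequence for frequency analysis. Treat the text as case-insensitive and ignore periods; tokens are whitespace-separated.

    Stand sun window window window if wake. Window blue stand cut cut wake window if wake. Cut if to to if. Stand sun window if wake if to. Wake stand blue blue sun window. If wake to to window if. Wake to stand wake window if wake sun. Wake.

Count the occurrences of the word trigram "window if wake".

Scanning the 47 overlapping trigram windows for "window if wake":
  position 5–7: window if wake
  position 14–16: window if wake
  position 24–26: window if wake
  position 34–36: window if wake
  position 39–41: window if wake
  position 45–47: window if wake

6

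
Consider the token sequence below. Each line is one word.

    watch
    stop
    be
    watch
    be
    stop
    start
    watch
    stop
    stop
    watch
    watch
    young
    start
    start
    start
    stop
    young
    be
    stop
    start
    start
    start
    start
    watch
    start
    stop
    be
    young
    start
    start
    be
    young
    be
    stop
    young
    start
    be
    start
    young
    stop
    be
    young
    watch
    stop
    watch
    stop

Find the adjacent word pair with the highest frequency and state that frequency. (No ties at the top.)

"start start", 6 times

Bigram frequencies (highest first):
  start start: 6
  watch stop: 4
  stop be: 3
  be stop: 3
  young start: 3
  be young: 3
  … (17 more, each ≤ 2)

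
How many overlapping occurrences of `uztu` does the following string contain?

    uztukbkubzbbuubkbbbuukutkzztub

1

Sliding a length-4 window over the 30 characters (27 positions):
  position 1–4: uztu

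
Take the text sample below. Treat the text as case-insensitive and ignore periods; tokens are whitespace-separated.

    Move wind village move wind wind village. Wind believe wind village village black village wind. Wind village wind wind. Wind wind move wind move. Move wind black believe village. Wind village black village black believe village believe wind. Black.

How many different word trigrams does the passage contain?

31

39 tokens → 37 trigram windows in total.
Repeated trigrams (each contributes count−1 duplicates):
  black believe village: 2
  village black village: 2
  village wind wind: 2
  wind village wind: 2
  wind wind village: 2
  wind wind wind: 2
6 duplicate windows → 37 − 6 = 31 distinct.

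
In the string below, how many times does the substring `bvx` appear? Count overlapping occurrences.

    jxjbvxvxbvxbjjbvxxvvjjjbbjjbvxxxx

Sliding a length-3 window over the 33 characters (31 positions):
  position 4–6: bvx
  position 9–11: bvx
  position 15–17: bvx
  position 28–30: bvx

4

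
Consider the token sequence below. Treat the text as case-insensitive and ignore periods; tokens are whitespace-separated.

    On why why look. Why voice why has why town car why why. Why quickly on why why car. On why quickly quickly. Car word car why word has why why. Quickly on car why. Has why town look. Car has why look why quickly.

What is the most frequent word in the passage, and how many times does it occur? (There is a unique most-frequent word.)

"why", 18 times

Unigram frequencies (highest first):
  why: 18
  car: 6
  quickly: 5
  on: 4
  has: 4
  look: 3
  … (3 more, each ≤ 2)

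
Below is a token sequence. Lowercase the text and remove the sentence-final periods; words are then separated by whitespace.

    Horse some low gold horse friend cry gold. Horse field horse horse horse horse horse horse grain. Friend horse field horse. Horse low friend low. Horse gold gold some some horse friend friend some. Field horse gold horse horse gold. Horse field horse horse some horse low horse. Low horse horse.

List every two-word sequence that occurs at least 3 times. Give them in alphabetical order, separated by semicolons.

Bigram counts meeting the condition (at least 3 times):
  field horse: 4
  gold horse: 4
  horse field: 3
  horse gold: 3
  horse horse: 9
  horse low: 3
  low horse: 3

field horse; gold horse; horse field; horse gold; horse horse; horse low; low horse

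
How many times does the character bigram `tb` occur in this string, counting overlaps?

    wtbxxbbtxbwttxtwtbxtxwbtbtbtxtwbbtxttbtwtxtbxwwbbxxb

6

Sliding a length-2 window over the 52 characters (51 positions):
  position 2–3: tb
  position 17–18: tb
  position 24–25: tb
  position 26–27: tb
  position 37–38: tb
  position 43–44: tb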